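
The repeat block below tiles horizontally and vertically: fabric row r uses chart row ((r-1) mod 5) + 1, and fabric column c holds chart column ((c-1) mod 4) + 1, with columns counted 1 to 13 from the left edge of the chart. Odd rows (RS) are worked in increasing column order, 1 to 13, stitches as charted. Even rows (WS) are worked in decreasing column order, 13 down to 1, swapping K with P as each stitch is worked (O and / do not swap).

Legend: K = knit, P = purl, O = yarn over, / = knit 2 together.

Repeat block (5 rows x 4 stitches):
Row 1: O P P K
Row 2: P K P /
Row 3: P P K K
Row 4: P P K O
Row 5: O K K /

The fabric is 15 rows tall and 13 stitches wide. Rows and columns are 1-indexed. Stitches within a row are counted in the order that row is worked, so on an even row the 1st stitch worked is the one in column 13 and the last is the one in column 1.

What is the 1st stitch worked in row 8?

== STITCH ==
K

Derivation:
Row 8: (8-1) mod 5 = 2, so use chart row 3. Even row -> WS.
Chart row 3 tiled across columns 1-13: P P K K P P K K P P K K P
WS row: flip the tiled sequence (start at column 13) and apply K<->P; O and / stay.
Row 8 as worked: K P P K K P P K K P P K K
Stitch 1 in working order -> K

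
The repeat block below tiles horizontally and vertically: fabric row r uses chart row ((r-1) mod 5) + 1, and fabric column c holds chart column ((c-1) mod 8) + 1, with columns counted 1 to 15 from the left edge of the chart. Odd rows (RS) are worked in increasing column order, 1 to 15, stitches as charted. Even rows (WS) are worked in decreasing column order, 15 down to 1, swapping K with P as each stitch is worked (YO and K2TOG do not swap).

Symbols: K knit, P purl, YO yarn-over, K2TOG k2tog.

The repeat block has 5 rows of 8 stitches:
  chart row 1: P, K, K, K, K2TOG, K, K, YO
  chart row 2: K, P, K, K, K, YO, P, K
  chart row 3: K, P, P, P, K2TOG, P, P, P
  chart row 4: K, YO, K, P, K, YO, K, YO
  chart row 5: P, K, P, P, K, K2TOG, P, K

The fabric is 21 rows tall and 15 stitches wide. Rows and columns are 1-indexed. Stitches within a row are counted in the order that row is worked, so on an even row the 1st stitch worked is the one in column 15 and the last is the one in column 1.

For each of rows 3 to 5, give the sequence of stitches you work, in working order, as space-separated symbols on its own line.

Row 3: chart row 3, RS - tile across columns 1-15 and work as-is.
Row 4: chart row 4, WS - tiled (columns 1-15): K YO K P K YO K YO K YO K P K YO K; work from column 15 back to 1 with K<->P swapped.
Row 5: chart row 5, RS - tile across columns 1-15 and work as-is.

Rows as worked:
K P P P K2TOG P P P K P P P K2TOG P P
P YO P K P YO P YO P YO P K P YO P
P K P P K K2TOG P K P K P P K K2TOG P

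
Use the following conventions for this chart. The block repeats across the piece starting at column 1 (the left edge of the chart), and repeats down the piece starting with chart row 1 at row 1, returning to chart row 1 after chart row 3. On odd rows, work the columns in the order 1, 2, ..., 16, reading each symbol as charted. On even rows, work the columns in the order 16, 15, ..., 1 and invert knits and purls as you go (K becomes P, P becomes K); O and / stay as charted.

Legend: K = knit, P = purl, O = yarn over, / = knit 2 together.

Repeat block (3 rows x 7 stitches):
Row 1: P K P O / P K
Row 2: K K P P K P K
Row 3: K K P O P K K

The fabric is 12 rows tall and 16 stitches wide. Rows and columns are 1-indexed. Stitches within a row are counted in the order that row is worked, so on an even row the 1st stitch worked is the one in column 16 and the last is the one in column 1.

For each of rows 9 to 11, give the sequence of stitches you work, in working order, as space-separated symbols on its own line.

Result:
K K P O P K K K K P O P K K K K
P K P K / O K P K P K / O K P K
K K P P K P K K K P P K P K K K

Derivation:
Row 9: chart row 3, RS - tile across columns 1-16 and work as-is.
Row 10: chart row 1, WS - tiled (columns 1-16): P K P O / P K P K P O / P K P K; work from column 16 back to 1 with K<->P swapped.
Row 11: chart row 2, RS - tile across columns 1-16 and work as-is.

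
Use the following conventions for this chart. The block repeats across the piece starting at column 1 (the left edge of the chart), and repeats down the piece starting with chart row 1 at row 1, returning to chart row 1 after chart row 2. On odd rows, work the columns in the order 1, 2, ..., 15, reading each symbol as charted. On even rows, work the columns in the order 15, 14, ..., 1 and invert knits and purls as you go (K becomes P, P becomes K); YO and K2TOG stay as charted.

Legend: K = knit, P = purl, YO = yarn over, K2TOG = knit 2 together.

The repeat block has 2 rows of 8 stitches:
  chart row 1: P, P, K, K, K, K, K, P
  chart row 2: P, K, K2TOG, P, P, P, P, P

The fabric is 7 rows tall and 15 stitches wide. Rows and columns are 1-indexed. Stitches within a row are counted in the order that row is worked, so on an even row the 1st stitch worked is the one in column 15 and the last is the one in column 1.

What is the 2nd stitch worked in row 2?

Stitch:
K

Derivation:
For row 2: chart row = ((2-1) mod 2) + 1 = 2; this is a WS (even) row.
Chart row 2 tiled across columns 1-15: P K K2TOG P P P P P P K K2TOG P P P P
WS row: flip the tiled sequence (start at column 15) and apply K<->P; YO and K2TOG stay.
Row 2 as worked: K K K K K2TOG P K K K K K K K2TOG P K
Counting 2 along the worked row gives K.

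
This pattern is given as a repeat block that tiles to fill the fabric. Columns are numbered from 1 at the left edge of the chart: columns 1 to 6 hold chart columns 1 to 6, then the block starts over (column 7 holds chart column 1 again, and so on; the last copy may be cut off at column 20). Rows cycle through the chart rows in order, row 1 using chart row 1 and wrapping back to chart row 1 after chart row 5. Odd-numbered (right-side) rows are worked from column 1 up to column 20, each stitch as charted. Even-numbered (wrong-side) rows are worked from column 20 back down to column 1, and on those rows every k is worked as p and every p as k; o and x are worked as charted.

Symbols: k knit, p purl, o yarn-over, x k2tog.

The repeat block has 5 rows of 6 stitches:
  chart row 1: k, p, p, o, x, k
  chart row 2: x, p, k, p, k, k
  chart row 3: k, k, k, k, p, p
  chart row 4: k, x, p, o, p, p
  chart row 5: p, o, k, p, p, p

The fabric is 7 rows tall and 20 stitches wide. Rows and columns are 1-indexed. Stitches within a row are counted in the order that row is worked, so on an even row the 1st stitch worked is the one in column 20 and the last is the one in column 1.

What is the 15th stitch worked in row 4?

Row 4 uses chart row ((4-1) mod 5)+1 = 4. Row 4 is even, so WS.
Chart row 4 tiled across columns 1-20: k x p o p p k x p o p p k x p o p p k x
WS row: flip the tiled sequence (start at column 20) and apply k<->p; o and x stay.
Row 4 as worked: x p k k o k x p k k o k x p k k o k x p
Stitch 15 in working order -> k

Result:
k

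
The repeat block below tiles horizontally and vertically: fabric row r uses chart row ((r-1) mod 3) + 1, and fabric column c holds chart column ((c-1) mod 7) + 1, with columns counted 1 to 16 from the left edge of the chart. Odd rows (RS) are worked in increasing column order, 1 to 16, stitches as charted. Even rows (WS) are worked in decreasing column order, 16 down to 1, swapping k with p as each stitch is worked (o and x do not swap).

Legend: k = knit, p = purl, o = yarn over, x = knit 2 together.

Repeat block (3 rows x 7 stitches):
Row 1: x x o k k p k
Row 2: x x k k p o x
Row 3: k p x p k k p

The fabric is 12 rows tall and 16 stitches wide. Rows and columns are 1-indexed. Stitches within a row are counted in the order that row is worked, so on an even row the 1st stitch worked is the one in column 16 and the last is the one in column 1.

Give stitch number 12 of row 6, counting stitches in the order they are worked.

For row 6: chart row = ((6-1) mod 3) + 1 = 3; this is a WS (even) row.
Chart row 3 tiled across columns 1-16: k p x p k k p k p x p k k p k p
WS: work from column 16 back to column 1 (reverse the tiled row), swapping k<->p (o and x unchanged).
Row 6 as worked: k p k p p k x k p k p p k x k p
Counting 12 along the worked row gives p.

Stitch:
p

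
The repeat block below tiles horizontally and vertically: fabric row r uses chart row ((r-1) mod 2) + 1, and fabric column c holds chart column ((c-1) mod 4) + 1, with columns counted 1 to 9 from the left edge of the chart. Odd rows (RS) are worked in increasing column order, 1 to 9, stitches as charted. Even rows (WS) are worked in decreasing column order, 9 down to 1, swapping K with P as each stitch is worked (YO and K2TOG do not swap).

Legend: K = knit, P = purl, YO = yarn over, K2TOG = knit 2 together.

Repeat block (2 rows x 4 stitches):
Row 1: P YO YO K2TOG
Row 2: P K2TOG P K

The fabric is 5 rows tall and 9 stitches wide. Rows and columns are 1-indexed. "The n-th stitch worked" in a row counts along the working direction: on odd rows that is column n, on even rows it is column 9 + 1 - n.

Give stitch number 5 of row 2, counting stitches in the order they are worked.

Stitch:
K

Derivation:
For row 2: chart row = ((2-1) mod 2) + 1 = 2; this is a WS (even) row.
Chart row 2 tiled across columns 1-9: P K2TOG P K P K2TOG P K P
Wrong side: read the tiled row from column 9 down to 1 and exchange K with P (leave YO, K2TOG).
Row 2 as worked: K P K K2TOG K P K K2TOG K
Stitch 5 in working order -> K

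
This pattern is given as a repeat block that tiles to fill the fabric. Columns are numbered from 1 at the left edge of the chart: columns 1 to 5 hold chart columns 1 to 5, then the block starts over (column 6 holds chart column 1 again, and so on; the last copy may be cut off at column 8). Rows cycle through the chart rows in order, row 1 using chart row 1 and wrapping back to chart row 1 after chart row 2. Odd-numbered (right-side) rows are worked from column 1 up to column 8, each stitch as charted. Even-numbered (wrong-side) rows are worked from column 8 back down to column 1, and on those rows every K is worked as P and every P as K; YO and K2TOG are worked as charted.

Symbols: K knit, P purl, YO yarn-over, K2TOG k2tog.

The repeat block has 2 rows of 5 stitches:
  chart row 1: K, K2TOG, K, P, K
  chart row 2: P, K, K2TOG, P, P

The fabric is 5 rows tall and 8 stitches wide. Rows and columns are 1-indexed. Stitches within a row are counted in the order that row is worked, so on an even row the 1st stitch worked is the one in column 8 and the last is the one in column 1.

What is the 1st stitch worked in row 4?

Stitch:
K2TOG

Derivation:
For row 4: chart row = ((4-1) mod 2) + 1 = 2; this is a WS (even) row.
Chart row 2 tiled across columns 1-8: P K K2TOG P P P K K2TOG
WS: work from column 8 back to column 1 (reverse the tiled row), swapping K<->P (YO and K2TOG unchanged).
Row 4 as worked: K2TOG P K K K K2TOG P K
The 1st stitch worked is K2TOG.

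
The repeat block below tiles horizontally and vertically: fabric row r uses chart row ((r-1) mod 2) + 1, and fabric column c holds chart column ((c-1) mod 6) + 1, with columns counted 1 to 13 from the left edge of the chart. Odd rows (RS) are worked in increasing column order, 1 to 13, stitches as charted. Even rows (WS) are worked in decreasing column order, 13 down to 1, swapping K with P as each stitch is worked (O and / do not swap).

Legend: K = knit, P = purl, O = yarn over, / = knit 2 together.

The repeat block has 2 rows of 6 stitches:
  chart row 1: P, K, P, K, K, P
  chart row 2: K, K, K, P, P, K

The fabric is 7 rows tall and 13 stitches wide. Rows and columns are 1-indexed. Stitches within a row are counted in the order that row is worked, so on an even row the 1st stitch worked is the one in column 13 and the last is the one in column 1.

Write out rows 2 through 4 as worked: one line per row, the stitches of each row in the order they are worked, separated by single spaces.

Rows as worked:
P P K K P P P P K K P P P
P K P K K P P K P K K P P
P P K K P P P P K K P P P

Derivation:
Row 2: chart row 2, WS - tiled (columns 1-13): K K K P P K K K K P P K K; work from column 13 back to 1 with K<->P swapped.
Row 3: chart row 1, RS - tile across columns 1-13 and work as-is.
Row 4: chart row 2, WS - tiled (columns 1-13): K K K P P K K K K P P K K; work from column 13 back to 1 with K<->P swapped.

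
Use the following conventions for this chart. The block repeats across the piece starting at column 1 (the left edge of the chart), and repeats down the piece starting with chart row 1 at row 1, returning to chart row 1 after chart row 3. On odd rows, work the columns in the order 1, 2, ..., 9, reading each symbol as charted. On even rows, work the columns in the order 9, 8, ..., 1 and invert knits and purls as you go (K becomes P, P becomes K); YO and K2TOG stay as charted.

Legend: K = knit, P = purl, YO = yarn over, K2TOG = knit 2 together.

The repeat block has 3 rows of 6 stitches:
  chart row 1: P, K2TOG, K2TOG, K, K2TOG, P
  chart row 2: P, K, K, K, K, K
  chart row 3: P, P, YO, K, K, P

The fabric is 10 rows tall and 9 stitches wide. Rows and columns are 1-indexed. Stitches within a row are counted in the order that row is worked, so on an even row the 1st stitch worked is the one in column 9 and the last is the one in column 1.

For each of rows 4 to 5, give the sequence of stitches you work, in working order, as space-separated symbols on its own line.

Row 4: chart row 1, WS - tiled (columns 1-9): P K2TOG K2TOG K K2TOG P P K2TOG K2TOG; work from column 9 back to 1 with K<->P swapped.
Row 5: chart row 2, RS - tile across columns 1-9 and work as-is.

Result:
K2TOG K2TOG K K K2TOG P K2TOG K2TOG K
P K K K K K P K K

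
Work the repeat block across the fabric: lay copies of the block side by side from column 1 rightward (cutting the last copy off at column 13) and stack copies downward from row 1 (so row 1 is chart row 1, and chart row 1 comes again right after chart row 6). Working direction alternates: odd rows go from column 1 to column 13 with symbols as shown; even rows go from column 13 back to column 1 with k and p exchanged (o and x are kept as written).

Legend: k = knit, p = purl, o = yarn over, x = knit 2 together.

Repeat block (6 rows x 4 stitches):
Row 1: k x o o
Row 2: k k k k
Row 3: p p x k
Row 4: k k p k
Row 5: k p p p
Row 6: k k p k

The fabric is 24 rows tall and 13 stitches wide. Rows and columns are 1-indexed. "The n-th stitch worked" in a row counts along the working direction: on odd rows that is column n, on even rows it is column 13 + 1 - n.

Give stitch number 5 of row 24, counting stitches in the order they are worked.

Row 24 uses chart row ((24-1) mod 6)+1 = 6. Row 24 is even, so WS.
Chart row 6 tiled across columns 1-13: k k p k k k p k k k p k k
WS: work from column 13 back to column 1 (reverse the tiled row), swapping k<->p (o and x unchanged).
Row 24 as worked: p p k p p p k p p p k p p
The 5th stitch worked is p.

Stitch:
p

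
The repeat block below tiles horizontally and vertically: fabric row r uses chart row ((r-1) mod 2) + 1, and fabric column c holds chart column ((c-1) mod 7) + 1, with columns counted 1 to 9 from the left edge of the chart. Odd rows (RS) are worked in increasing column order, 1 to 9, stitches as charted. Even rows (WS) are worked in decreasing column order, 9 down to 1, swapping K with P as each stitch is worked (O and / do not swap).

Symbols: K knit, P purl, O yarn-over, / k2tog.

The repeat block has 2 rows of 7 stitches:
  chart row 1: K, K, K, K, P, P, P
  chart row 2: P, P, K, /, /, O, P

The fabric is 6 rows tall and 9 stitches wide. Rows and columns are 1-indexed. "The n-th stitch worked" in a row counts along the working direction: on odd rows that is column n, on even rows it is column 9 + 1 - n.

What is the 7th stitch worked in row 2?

Stitch:
P

Derivation:
For row 2: chart row = ((2-1) mod 2) + 1 = 2; this is a WS (even) row.
Chart row 2 tiled across columns 1-9: P P K / / O P P P
Wrong side: read the tiled row from column 9 down to 1 and exchange K with P (leave O, /).
Row 2 as worked: K K K O / / P K K
Stitch 7 in working order -> P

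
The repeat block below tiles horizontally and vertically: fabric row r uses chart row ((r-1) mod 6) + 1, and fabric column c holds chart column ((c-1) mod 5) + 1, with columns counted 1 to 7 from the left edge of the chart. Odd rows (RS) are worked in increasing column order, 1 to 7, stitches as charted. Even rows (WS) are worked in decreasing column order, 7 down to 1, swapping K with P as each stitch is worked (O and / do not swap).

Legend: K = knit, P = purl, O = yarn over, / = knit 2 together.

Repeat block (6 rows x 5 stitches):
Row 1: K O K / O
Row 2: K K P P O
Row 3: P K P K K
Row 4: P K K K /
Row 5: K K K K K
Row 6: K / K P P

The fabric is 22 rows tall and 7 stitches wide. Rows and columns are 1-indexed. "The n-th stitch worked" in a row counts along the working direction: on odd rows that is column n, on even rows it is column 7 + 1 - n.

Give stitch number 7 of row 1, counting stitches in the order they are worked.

For row 1: chart row = ((1-1) mod 6) + 1 = 1; this is a RS (odd) row.
Chart row 1 tiled across columns 1-7: K O K / O K O
Right side: take the tiled row as-is (worked left to right from column 1).
Counting 7 along the worked row gives O.

Stitch:
O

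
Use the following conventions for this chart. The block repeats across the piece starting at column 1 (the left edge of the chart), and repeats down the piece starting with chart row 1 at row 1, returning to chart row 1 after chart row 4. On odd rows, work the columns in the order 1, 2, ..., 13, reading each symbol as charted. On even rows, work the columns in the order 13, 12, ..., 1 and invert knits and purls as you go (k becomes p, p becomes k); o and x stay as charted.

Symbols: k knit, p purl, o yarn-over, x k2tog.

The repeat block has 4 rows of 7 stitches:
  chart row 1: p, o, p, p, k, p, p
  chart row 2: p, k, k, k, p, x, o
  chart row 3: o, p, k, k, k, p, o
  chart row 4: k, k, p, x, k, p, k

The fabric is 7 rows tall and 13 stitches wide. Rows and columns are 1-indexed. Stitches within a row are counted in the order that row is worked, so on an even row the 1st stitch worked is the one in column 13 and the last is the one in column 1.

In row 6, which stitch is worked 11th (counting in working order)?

Row 6: (6-1) mod 4 = 1, so use chart row 2. Even row -> WS.
Chart row 2 tiled across columns 1-13: p k k k p x o p k k k p x
WS row: flip the tiled sequence (start at column 13) and apply k<->p; o and x stay.
Row 6 as worked: x k p p p k o x k p p p k
Stitch 11 in working order -> p

Result:
p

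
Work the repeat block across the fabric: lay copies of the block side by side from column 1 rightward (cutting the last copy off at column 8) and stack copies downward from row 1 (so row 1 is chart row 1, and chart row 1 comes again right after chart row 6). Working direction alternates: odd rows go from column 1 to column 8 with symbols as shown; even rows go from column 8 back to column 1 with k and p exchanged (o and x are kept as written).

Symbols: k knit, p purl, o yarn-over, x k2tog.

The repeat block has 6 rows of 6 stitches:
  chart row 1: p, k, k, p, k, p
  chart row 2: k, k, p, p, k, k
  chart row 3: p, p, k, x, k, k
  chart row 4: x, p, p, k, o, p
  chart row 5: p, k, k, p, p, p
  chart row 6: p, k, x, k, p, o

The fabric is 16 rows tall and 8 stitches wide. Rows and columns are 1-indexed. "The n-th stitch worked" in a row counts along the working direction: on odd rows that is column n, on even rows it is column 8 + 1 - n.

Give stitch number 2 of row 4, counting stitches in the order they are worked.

Row 4 uses chart row ((4-1) mod 6)+1 = 4. Row 4 is even, so WS.
Chart row 4 tiled across columns 1-8: x p p k o p x p
Wrong side: read the tiled row from column 8 down to 1 and exchange k with p (leave o, x).
Row 4 as worked: k x k o p k k x
The 2nd stitch worked is x.

Result:
x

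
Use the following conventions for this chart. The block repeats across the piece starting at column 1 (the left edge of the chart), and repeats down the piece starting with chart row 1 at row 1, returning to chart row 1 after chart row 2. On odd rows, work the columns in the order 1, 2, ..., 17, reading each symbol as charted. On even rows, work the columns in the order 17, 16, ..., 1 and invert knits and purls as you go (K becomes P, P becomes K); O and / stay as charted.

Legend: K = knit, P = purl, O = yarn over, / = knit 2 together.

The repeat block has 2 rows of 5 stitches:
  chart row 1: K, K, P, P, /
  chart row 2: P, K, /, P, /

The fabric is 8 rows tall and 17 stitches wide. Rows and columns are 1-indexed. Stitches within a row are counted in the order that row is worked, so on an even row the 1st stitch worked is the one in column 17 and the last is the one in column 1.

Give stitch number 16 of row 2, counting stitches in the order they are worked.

Stitch:
P

Derivation:
Row 2: (2-1) mod 2 = 1, so use chart row 2. Even row -> WS.
Chart row 2 tiled across columns 1-17: P K / P / P K / P / P K / P / P K
Wrong side: read the tiled row from column 17 down to 1 and exchange K with P (leave O, /).
Row 2 as worked: P K / K / P K / K / P K / K / P K
The 16th stitch worked is P.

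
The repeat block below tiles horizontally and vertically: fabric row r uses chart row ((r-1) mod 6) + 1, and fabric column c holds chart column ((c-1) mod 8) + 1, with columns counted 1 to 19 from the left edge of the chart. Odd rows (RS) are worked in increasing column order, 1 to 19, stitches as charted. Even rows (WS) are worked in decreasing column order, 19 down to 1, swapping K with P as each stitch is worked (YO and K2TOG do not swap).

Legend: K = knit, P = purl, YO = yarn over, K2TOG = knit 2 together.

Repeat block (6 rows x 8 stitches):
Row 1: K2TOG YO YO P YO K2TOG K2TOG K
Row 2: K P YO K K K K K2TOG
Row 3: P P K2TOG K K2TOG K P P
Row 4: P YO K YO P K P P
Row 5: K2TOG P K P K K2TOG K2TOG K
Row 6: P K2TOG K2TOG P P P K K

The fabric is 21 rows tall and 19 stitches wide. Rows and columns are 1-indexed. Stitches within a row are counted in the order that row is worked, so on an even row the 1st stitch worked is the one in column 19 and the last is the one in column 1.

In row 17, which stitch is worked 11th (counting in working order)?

Row 17: (17-1) mod 6 = 4, so use chart row 5. Odd row -> RS.
Chart row 5 tiled across columns 1-19: K2TOG P K P K K2TOG K2TOG K K2TOG P K P K K2TOG K2TOG K K2TOG P K
Right side: take the tiled row as-is (worked left to right from column 1).
Stitch 11 in working order -> K

== STITCH ==
K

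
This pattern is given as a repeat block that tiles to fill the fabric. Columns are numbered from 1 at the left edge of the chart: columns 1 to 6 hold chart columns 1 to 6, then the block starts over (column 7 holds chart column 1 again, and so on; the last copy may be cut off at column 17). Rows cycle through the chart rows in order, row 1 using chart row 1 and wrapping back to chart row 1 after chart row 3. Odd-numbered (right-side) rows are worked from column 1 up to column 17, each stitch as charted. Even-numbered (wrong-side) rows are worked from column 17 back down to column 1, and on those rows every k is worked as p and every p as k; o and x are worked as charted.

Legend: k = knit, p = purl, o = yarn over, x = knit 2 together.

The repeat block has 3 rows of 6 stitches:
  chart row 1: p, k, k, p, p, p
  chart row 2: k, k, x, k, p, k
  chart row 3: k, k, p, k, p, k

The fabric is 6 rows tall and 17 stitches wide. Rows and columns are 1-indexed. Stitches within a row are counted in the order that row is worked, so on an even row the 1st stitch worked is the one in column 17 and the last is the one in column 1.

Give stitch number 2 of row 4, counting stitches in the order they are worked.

Result:
k

Derivation:
For row 4: chart row = ((4-1) mod 3) + 1 = 1; this is a WS (even) row.
Chart row 1 tiled across columns 1-17: p k k p p p p k k p p p p k k p p
WS row: flip the tiled sequence (start at column 17) and apply k<->p; o and x stay.
Row 4 as worked: k k p p k k k k p p k k k k p p k
Stitch 2 in working order -> k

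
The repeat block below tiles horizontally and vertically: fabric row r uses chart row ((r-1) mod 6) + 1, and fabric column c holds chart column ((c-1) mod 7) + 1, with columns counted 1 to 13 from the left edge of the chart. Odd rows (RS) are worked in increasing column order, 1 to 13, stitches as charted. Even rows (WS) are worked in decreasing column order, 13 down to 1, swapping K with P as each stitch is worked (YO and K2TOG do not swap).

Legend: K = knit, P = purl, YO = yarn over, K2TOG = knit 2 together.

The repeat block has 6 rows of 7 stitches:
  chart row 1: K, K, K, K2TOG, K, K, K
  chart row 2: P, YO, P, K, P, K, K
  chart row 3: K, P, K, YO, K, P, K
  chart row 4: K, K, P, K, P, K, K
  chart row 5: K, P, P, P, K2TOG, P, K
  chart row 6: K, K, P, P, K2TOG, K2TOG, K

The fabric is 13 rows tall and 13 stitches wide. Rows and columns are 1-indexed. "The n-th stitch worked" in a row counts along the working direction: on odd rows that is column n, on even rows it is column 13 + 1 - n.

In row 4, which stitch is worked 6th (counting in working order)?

For row 4: chart row = ((4-1) mod 6) + 1 = 4; this is a WS (even) row.
Chart row 4 tiled across columns 1-13: K K P K P K K K K P K P K
WS: work from column 13 back to column 1 (reverse the tiled row), swapping K<->P (YO and K2TOG unchanged).
Row 4 as worked: P K P K P P P P K P K P P
Counting 6 along the worked row gives P.

Stitch:
P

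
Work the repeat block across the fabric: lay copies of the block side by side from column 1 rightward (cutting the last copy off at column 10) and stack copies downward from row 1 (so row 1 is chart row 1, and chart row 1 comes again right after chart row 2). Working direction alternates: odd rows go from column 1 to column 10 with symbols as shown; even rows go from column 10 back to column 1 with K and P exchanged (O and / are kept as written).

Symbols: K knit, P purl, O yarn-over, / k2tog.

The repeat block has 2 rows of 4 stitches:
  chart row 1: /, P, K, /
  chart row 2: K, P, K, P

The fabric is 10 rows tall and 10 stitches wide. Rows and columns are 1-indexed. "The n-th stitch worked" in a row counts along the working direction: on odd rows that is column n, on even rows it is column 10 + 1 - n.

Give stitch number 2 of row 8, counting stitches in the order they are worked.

Result:
P

Derivation:
Row 8 uses chart row ((8-1) mod 2)+1 = 2. Row 8 is even, so WS.
Chart row 2 tiled across columns 1-10: K P K P K P K P K P
Wrong side: read the tiled row from column 10 down to 1 and exchange K with P (leave O, /).
Row 8 as worked: K P K P K P K P K P
Counting 2 along the worked row gives P.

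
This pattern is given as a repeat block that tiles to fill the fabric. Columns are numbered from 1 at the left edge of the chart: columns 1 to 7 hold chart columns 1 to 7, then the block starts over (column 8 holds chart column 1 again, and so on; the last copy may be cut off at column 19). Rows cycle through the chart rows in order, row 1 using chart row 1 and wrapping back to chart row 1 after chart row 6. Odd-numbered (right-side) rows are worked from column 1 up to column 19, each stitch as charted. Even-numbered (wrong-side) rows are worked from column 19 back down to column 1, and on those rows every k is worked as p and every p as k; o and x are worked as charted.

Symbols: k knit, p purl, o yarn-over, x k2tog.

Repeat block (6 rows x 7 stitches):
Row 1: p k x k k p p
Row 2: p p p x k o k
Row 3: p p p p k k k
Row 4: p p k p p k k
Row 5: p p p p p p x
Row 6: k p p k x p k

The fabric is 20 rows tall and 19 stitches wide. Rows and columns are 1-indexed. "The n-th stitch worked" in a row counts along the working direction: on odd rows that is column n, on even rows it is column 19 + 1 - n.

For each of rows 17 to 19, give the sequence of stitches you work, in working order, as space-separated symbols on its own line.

== ROWS AS WORKED ==
p p p p p p x p p p p p p x p p p p p
x p k k p p k x p k k p p k x p k k p
p k x k k p p p k x k k p p p k x k k

Derivation:
Row 17: chart row 5, RS - tile across columns 1-19 and work as-is.
Row 18: chart row 6, WS - tiled (columns 1-19): k p p k x p k k p p k x p k k p p k x; work from column 19 back to 1 with k<->p swapped.
Row 19: chart row 1, RS - tile across columns 1-19 and work as-is.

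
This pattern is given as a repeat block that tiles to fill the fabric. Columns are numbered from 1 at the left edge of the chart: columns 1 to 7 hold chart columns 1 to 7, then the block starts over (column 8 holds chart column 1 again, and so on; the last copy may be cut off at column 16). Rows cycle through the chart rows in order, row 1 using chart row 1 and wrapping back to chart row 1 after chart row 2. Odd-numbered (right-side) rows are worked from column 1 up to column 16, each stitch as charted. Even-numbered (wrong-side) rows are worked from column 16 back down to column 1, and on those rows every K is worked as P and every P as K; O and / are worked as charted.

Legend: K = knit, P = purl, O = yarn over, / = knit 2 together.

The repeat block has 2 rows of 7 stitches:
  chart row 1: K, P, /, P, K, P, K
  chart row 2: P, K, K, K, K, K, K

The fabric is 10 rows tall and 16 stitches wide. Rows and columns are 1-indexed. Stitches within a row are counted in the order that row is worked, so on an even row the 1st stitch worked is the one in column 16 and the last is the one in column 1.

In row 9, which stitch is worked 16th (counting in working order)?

Result:
P

Derivation:
For row 9: chart row = ((9-1) mod 2) + 1 = 1; this is a RS (odd) row.
Chart row 1 tiled across columns 1-16: K P / P K P K K P / P K P K K P
Right side: take the tiled row as-is (worked left to right from column 1).
Counting 16 along the worked row gives P.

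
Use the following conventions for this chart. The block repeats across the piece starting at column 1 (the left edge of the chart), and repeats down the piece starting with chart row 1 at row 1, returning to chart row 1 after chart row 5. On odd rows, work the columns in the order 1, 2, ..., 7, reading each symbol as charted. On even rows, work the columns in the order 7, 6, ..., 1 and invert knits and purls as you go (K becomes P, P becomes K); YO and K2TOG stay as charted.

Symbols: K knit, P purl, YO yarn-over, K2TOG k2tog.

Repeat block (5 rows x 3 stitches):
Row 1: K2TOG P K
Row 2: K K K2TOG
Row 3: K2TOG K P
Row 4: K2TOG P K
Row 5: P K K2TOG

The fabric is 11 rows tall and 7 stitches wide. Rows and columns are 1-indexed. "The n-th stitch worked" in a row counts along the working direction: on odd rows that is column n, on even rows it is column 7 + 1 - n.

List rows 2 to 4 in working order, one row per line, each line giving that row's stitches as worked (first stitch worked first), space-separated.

Row 2: chart row 2, WS - tiled (columns 1-7): K K K2TOG K K K2TOG K; work from column 7 back to 1 with K<->P swapped.
Row 3: chart row 3, RS - tile across columns 1-7 and work as-is.
Row 4: chart row 4, WS - tiled (columns 1-7): K2TOG P K K2TOG P K K2TOG; work from column 7 back to 1 with K<->P swapped.

Result:
P K2TOG P P K2TOG P P
K2TOG K P K2TOG K P K2TOG
K2TOG P K K2TOG P K K2TOG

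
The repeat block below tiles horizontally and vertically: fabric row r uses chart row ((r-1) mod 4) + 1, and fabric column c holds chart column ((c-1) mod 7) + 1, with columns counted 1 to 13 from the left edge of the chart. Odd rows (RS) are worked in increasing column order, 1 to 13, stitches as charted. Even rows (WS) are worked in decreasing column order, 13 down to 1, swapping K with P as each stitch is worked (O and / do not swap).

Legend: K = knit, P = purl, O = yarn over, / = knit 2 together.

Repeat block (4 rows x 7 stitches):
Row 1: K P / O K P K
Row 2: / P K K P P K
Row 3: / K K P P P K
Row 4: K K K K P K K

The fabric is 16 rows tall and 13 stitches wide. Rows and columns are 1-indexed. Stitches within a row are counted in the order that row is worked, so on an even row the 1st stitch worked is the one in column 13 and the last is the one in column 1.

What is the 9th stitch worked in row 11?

== STITCH ==
K

Derivation:
Row 11 uses chart row ((11-1) mod 4)+1 = 3. Row 11 is odd, so RS.
Chart row 3 tiled across columns 1-13: / K K P P P K / K K P P P
RS: work column 1 to column 13, symbols as charted — the tiled row is the row as worked.
Counting 9 along the worked row gives K.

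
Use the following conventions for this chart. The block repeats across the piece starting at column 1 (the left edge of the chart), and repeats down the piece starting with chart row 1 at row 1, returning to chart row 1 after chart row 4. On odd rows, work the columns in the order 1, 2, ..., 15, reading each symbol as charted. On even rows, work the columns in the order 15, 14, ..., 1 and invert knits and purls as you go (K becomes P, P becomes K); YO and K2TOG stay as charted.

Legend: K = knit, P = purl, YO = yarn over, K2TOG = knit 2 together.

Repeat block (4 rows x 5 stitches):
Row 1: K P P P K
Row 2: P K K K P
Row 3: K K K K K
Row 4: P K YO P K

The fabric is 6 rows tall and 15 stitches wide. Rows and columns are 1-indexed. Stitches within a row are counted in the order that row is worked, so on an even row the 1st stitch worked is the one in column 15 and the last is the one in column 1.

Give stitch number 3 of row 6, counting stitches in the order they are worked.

Row 6: (6-1) mod 4 = 1, so use chart row 2. Even row -> WS.
Chart row 2 tiled across columns 1-15: P K K K P P K K K P P K K K P
Wrong side: read the tiled row from column 15 down to 1 and exchange K with P (leave YO, K2TOG).
Row 6 as worked: K P P P K K P P P K K P P P K
Stitch 3 in working order -> P

Result:
P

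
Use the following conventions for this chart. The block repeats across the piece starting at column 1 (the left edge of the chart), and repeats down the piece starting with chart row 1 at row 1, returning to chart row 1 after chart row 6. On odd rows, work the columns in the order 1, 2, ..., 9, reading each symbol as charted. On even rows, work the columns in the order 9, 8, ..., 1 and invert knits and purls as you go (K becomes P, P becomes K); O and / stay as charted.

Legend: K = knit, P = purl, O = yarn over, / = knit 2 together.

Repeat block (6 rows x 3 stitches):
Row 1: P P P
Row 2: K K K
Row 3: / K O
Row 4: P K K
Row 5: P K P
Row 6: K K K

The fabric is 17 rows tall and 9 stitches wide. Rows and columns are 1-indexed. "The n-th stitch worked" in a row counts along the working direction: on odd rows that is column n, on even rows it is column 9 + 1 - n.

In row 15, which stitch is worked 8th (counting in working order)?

Row 15 uses chart row ((15-1) mod 6)+1 = 3. Row 15 is odd, so RS.
Chart row 3 tiled across columns 1-9: / K O / K O / K O
RS row: no reversal, no swap; stitch n worked = column n.
Counting 8 along the worked row gives K.

Result:
K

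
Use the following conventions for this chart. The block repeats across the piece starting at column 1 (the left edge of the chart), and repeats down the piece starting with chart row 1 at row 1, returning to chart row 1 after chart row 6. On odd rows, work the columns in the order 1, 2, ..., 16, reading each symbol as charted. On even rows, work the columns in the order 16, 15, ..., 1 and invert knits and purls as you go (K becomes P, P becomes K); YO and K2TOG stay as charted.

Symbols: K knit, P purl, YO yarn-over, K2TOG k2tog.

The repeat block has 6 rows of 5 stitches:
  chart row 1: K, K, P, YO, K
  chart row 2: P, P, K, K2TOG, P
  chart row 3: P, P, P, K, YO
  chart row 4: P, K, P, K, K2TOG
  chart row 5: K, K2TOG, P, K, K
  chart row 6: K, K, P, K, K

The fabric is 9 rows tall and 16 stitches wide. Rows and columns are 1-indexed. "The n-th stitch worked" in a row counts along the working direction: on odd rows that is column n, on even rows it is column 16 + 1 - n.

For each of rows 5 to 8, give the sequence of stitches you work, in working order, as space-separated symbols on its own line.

Row 5: chart row 5, RS - tile across columns 1-16 and work as-is.
Row 6: chart row 6, WS - tiled (columns 1-16): K K P K K K K P K K K K P K K K; work from column 16 back to 1 with K<->P swapped.
Row 7: chart row 1, RS - tile across columns 1-16 and work as-is.
Row 8: chart row 2, WS - tiled (columns 1-16): P P K K2TOG P P P K K2TOG P P P K K2TOG P P; work from column 16 back to 1 with K<->P swapped.

== ROWS AS WORKED ==
K K2TOG P K K K K2TOG P K K K K2TOG P K K K
P P P K P P P P K P P P P K P P
K K P YO K K K P YO K K K P YO K K
K K K2TOG P K K K K2TOG P K K K K2TOG P K K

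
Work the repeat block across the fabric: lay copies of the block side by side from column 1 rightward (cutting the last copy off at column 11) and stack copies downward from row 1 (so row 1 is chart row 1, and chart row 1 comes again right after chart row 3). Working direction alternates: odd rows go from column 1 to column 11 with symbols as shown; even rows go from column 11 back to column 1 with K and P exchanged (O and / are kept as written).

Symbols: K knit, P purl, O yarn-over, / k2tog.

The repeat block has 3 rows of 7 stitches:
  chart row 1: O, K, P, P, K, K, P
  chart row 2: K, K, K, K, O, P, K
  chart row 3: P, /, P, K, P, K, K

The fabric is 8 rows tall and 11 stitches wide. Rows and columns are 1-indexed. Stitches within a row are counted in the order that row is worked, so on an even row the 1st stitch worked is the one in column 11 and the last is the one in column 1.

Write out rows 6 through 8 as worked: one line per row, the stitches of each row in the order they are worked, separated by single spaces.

Row 6: chart row 3, WS - tiled (columns 1-11): P / P K P K K P / P K; work from column 11 back to 1 with K<->P swapped.
Row 7: chart row 1, RS - tile across columns 1-11 and work as-is.
Row 8: chart row 2, WS - tiled (columns 1-11): K K K K O P K K K K K; work from column 11 back to 1 with K<->P swapped.

Result:
P K / K P P K P K / K
O K P P K K P O K P P
P P P P P K O P P P P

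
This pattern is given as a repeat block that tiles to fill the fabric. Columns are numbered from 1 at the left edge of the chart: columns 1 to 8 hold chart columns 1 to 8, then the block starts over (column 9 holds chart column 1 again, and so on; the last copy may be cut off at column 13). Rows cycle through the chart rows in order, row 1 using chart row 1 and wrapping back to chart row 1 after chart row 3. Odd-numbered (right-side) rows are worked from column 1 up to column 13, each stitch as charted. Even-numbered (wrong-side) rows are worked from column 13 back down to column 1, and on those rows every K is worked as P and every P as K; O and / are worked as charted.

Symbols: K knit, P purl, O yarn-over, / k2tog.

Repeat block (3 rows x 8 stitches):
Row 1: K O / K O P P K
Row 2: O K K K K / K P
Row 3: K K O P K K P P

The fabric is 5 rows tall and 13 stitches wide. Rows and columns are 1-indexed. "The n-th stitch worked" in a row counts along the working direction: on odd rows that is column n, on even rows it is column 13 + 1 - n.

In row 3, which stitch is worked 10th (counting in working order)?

Stitch:
K

Derivation:
Row 3 uses chart row ((3-1) mod 3)+1 = 3. Row 3 is odd, so RS.
Chart row 3 tiled across columns 1-13: K K O P K K P P K K O P K
RS row: no reversal, no swap; stitch n worked = column n.
Counting 10 along the worked row gives K.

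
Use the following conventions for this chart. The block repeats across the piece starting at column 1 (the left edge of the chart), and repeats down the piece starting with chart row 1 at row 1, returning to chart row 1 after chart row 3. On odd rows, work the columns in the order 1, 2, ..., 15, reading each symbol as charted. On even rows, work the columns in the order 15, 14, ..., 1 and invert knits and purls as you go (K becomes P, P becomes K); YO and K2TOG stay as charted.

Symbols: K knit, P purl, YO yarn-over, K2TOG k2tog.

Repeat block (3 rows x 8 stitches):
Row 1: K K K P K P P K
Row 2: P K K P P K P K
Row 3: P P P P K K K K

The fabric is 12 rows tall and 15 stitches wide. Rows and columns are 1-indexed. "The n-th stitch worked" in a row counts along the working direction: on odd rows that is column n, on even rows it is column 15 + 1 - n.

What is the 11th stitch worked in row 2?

Stitch:
K

Derivation:
Row 2: (2-1) mod 3 = 1, so use chart row 2. Even row -> WS.
Chart row 2 tiled across columns 1-15: P K K P P K P K P K K P P K P
WS: work from column 15 back to column 1 (reverse the tiled row), swapping K<->P (YO and K2TOG unchanged).
Row 2 as worked: K P K K P P K P K P K K P P K
The 11th stitch worked is K.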